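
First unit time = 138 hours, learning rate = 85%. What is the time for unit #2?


Formula: T_n = T_1 * (learning_rate)^(log2(n)) where learning_rate = rate/100
Doublings = log2(2) = 1
T_n = 138 * 0.85^1
T_n = 138 * 0.85 = 117.3 hours

117.3 hours


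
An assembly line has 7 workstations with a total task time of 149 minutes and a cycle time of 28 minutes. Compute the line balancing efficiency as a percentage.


Formula: Efficiency = Sum of Task Times / (N_stations * CT) * 100
Total station capacity = 7 stations * 28 min = 196 min
Efficiency = 149 / 196 * 100 = 76.0%

76.0%


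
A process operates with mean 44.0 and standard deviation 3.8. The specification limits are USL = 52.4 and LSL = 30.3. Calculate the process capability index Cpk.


Cpu = (52.4 - 44.0) / (3 * 3.8) = 0.74
Cpl = (44.0 - 30.3) / (3 * 3.8) = 1.2
Cpk = min(0.74, 1.2) = 0.74

0.74


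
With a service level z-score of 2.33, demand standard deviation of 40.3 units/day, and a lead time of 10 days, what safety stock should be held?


Formula: SS = z * sigma_d * sqrt(LT)
sqrt(LT) = sqrt(10) = 3.1623
SS = 2.33 * 40.3 * 3.1623
SS = 296.9 units

296.9 units


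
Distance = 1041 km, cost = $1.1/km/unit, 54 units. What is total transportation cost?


TC = dist * cost * units = 1041 * 1.1 * 54 = $61835.40

$61835.40


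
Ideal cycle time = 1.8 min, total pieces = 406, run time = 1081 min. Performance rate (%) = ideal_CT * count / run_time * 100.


Formula: Performance = (Ideal CT * Total Count) / Run Time * 100
Ideal output time = 1.8 * 406 = 730.8 min
Performance = 730.8 / 1081 * 100 = 67.6%

67.6%


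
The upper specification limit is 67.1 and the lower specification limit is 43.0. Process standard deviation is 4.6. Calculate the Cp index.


Cp = (67.1 - 43.0) / (6 * 4.6)

0.87


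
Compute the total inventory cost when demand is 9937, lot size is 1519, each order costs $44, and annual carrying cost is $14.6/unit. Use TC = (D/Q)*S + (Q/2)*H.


TC = 9937/1519 * 44 + 1519/2 * 14.6

$11376.54


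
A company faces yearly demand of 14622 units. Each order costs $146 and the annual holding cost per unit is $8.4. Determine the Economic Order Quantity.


Formula: EOQ = sqrt(2 * D * S / H)
Numerator: 2 * 14622 * 146 = 4269624
2DS/H = 4269624 / 8.4 = 508288.6
EOQ = sqrt(508288.6) = 712.9 units

712.9 units


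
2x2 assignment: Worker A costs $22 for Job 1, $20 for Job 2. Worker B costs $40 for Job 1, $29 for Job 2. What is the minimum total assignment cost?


Option 1: A->1 + B->2 = $22 + $29 = $51
Option 2: A->2 + B->1 = $20 + $40 = $60
Min cost = min($51, $60) = $51

$51


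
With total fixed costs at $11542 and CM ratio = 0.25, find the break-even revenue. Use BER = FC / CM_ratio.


Formula: BER = Fixed Costs / Contribution Margin Ratio
BER = $11542 / 0.25
BER = $46168.00 (to the nearest cent)

$46168.00


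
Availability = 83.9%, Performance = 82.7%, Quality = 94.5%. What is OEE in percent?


Formula: OEE = Availability * Performance * Quality / 10000
A * P = 83.9% * 82.7% / 100 = 69.39%
OEE = 69.39% * 94.5% / 100 = 65.6%

65.6%


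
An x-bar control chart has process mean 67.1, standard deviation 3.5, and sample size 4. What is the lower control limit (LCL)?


LCL = 67.1 - 3 * 3.5 / sqrt(4)

61.85


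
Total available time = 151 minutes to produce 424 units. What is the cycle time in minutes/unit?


Formula: CT = Available Time / Number of Units
CT = 151 min / 424 units
CT = 0.36 min/unit

0.36 min/unit


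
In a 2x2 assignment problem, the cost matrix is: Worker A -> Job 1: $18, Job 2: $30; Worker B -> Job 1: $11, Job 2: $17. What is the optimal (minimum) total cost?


Option 1: A->1 + B->2 = $18 + $17 = $35
Option 2: A->2 + B->1 = $30 + $11 = $41
Min cost = min($35, $41) = $35

$35


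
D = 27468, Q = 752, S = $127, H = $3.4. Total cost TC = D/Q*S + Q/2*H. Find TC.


TC = 27468/752 * 127 + 752/2 * 3.4

$5917.28


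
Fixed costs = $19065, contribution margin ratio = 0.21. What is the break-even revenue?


Formula: BER = Fixed Costs / Contribution Margin Ratio
BER = $19065 / 0.21
BER = $90785.71 (to the nearest cent)

$90785.71


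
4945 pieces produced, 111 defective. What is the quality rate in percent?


Formula: Quality Rate = Good Pieces / Total Pieces * 100
Good pieces = 4945 - 111 = 4834
QR = 4834 / 4945 * 100 = 97.8%

97.8%


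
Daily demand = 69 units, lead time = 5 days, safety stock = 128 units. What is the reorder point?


Formula: ROP = (Daily Demand * Lead Time) + Safety Stock
Demand during lead time = 69 * 5 = 345 units
ROP = 345 + 128 = 473 units

473 units


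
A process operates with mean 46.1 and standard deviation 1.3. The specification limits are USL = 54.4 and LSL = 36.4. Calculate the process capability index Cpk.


Cpu = (54.4 - 46.1) / (3 * 1.3) = 2.13
Cpl = (46.1 - 36.4) / (3 * 1.3) = 2.49
Cpk = min(2.13, 2.49) = 2.13

2.13


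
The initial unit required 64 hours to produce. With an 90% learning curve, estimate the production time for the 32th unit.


Formula: T_n = T_1 * (learning_rate)^(log2(n)) where learning_rate = rate/100
Doublings = log2(32) = 5
T_n = 64 * 0.9^5
T_n = 64 * 0.5905 = 37.8 hours

37.8 hours


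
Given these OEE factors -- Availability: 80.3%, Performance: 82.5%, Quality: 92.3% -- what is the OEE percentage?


Formula: OEE = Availability * Performance * Quality / 10000
A * P = 80.3% * 82.5% / 100 = 66.25%
OEE = 66.25% * 92.3% / 100 = 61.1%

61.1%


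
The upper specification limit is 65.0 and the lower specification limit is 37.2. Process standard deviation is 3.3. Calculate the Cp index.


Cp = (65.0 - 37.2) / (6 * 3.3)

1.4


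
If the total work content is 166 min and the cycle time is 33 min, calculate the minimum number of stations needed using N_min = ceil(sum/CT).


Formula: N_min = ceil(Sum of Task Times / Cycle Time)
N_min = ceil(166 min / 33 min) = ceil(5.0303)
N_min = 6 stations

6


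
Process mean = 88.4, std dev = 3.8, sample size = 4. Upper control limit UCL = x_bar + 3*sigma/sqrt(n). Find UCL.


UCL = 88.4 + 3 * 3.8 / sqrt(4)

94.1


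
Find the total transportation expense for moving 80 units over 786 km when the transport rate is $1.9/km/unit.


TC = dist * cost * units = 786 * 1.9 * 80 = $119472.00

$119472.00


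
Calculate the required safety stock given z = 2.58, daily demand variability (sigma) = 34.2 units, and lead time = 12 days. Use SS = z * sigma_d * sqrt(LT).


Formula: SS = z * sigma_d * sqrt(LT)
sqrt(LT) = sqrt(12) = 3.4641
SS = 2.58 * 34.2 * 3.4641
SS = 305.7 units

305.7 units


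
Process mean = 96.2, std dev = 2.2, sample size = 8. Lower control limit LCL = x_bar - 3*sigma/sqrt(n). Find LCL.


LCL = 96.2 - 3 * 2.2 / sqrt(8)

93.87


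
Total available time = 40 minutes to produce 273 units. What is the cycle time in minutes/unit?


Formula: CT = Available Time / Number of Units
CT = 40 min / 273 units
CT = 0.15 min/unit

0.15 min/unit


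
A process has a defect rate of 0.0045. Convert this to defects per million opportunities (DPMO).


DPMO = defect_rate * 1000000 = 0.0045 * 1000000

4500


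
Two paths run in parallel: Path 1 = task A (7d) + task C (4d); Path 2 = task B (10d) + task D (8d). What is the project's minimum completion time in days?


Path 1 = 7 + 4 = 11 days
Path 2 = 10 + 8 = 18 days
Duration = max(11, 18) = 18 days

18 days


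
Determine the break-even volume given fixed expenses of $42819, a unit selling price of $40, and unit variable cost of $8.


Formula: BEQ = Fixed Costs / (Price - Variable Cost)
Contribution margin = $40 - $8 = $32/unit
BEQ = ceil($42819 / $32/unit) = ceil(1338.09) = 1339 units

1339 units


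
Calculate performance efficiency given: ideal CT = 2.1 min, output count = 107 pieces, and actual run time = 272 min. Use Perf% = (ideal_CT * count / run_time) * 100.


Formula: Performance = (Ideal CT * Total Count) / Run Time * 100
Ideal output time = 2.1 * 107 = 224.7 min
Performance = 224.7 / 272 * 100 = 82.6%

82.6%


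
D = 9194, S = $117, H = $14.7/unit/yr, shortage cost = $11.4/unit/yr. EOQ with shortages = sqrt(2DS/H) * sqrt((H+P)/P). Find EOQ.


Formula: EOQ* = sqrt(2DS/H) * sqrt((H+P)/P)
Base EOQ = sqrt(2*9194*117/14.7) = 382.56 units
Correction = sqrt((14.7+11.4)/11.4) = 1.5131
EOQ* = 382.56 * 1.5131 = 578.9 units

578.9 units


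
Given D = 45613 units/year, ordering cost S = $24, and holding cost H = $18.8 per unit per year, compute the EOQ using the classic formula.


Formula: EOQ = sqrt(2 * D * S / H)
Numerator: 2 * 45613 * 24 = 2189424
2DS/H = 2189424 / 18.8 = 116458.7
EOQ = sqrt(116458.7) = 341.3 units

341.3 units


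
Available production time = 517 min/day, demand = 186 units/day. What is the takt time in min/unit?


Formula: Takt Time = Available Production Time / Customer Demand
Takt = 517 min/day / 186 units/day
Takt = 2.78 min/unit

2.78 min/unit


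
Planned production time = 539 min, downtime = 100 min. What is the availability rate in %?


Formula: Availability = (Planned Time - Downtime) / Planned Time * 100
Uptime = 539 - 100 = 439 min
Availability = 439 / 539 * 100 = 81.4%

81.4%


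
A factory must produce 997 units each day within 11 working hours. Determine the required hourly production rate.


Formula: Production Rate = Daily Demand / Available Hours
Rate = 997 units/day / 11 hours/day
Rate = 90.6 units/hour

90.6 units/hour


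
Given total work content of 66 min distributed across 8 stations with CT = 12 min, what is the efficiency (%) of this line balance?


Formula: Efficiency = Sum of Task Times / (N_stations * CT) * 100
Total station capacity = 8 stations * 12 min = 96 min
Efficiency = 66 / 96 * 100 = 68.8%

68.8%


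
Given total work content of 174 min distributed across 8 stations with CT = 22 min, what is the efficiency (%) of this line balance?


Formula: Efficiency = Sum of Task Times / (N_stations * CT) * 100
Total station capacity = 8 stations * 22 min = 176 min
Efficiency = 174 / 176 * 100 = 98.9%

98.9%


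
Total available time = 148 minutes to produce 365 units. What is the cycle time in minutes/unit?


Formula: CT = Available Time / Number of Units
CT = 148 min / 365 units
CT = 0.41 min/unit

0.41 min/unit


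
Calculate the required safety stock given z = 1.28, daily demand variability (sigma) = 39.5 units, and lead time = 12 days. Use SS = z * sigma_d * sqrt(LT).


Formula: SS = z * sigma_d * sqrt(LT)
sqrt(LT) = sqrt(12) = 3.4641
SS = 1.28 * 39.5 * 3.4641
SS = 175.1 units

175.1 units


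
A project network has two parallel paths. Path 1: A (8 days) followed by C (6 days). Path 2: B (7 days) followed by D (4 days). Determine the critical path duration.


Path 1 = 8 + 6 = 14 days
Path 2 = 7 + 4 = 11 days
Duration = max(14, 11) = 14 days

14 days


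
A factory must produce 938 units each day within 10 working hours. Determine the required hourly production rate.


Formula: Production Rate = Daily Demand / Available Hours
Rate = 938 units/day / 10 hours/day
Rate = 93.8 units/hour

93.8 units/hour


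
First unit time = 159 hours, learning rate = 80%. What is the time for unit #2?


Formula: T_n = T_1 * (learning_rate)^(log2(n)) where learning_rate = rate/100
Doublings = log2(2) = 1
T_n = 159 * 0.8^1
T_n = 159 * 0.8 = 127.2 hours

127.2 hours


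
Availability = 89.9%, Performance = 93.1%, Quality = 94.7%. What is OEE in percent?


Formula: OEE = Availability * Performance * Quality / 10000
A * P = 89.9% * 93.1% / 100 = 83.7%
OEE = 83.7% * 94.7% / 100 = 79.3%

79.3%


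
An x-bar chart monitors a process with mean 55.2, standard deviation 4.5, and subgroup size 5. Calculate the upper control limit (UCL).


UCL = 55.2 + 3 * 4.5 / sqrt(5)

61.24


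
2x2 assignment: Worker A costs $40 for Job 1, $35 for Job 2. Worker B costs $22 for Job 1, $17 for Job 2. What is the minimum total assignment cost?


Option 1: A->1 + B->2 = $40 + $17 = $57
Option 2: A->2 + B->1 = $35 + $22 = $57
Min cost = min($57, $57) = $57

$57


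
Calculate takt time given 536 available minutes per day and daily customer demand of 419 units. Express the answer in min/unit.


Formula: Takt Time = Available Production Time / Customer Demand
Takt = 536 min/day / 419 units/day
Takt = 1.28 min/unit

1.28 min/unit


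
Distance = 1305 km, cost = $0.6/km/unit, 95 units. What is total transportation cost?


TC = dist * cost * units = 1305 * 0.6 * 95 = $74385.00

$74385.00


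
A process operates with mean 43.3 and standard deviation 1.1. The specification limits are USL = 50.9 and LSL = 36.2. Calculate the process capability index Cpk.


Cpu = (50.9 - 43.3) / (3 * 1.1) = 2.3
Cpl = (43.3 - 36.2) / (3 * 1.1) = 2.15
Cpk = min(2.3, 2.15) = 2.15

2.15


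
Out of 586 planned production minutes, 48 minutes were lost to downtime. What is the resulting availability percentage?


Formula: Availability = (Planned Time - Downtime) / Planned Time * 100
Uptime = 586 - 48 = 538 min
Availability = 538 / 586 * 100 = 91.8%

91.8%


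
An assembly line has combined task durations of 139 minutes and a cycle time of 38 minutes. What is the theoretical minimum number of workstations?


Formula: N_min = ceil(Sum of Task Times / Cycle Time)
N_min = ceil(139 min / 38 min) = ceil(3.6579)
N_min = 4 stations

4


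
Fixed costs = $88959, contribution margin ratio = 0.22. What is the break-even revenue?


Formula: BER = Fixed Costs / Contribution Margin Ratio
BER = $88959 / 0.22
BER = $404359.09 (to the nearest cent)

$404359.09


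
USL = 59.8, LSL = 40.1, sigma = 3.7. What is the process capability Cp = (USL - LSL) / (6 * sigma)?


Cp = (59.8 - 40.1) / (6 * 3.7)

0.89


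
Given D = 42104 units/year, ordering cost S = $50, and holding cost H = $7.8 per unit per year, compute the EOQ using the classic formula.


Formula: EOQ = sqrt(2 * D * S / H)
Numerator: 2 * 42104 * 50 = 4210400
2DS/H = 4210400 / 7.8 = 539794.9
EOQ = sqrt(539794.9) = 734.7 units

734.7 units


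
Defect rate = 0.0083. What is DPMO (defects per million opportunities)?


DPMO = defect_rate * 1000000 = 0.0083 * 1000000

8300


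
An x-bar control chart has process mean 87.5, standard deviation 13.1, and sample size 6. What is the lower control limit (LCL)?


LCL = 87.5 - 3 * 13.1 / sqrt(6)

71.46


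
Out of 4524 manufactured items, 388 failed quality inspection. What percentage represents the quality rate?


Formula: Quality Rate = Good Pieces / Total Pieces * 100
Good pieces = 4524 - 388 = 4136
QR = 4136 / 4524 * 100 = 91.4%

91.4%


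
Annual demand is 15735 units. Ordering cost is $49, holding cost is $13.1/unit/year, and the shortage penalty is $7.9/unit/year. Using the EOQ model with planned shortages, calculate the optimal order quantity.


Formula: EOQ* = sqrt(2DS/H) * sqrt((H+P)/P)
Base EOQ = sqrt(2*15735*49/13.1) = 343.09 units
Correction = sqrt((13.1+7.9)/7.9) = 1.63041
EOQ* = 343.09 * 1.63041 = 559.4 units

559.4 units


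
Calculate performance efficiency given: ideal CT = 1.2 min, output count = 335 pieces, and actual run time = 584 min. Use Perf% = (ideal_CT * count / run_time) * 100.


Formula: Performance = (Ideal CT * Total Count) / Run Time * 100
Ideal output time = 1.2 * 335 = 402.0 min
Performance = 402.0 / 584 * 100 = 68.8%

68.8%


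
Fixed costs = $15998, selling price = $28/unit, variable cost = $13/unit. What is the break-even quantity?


Formula: BEQ = Fixed Costs / (Price - Variable Cost)
Contribution margin = $28 - $13 = $15/unit
BEQ = ceil($15998 / $15/unit) = ceil(1066.53) = 1067 units

1067 units


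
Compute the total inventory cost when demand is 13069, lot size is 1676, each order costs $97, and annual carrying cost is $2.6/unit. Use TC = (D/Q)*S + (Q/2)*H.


TC = 13069/1676 * 97 + 1676/2 * 2.6

$2935.18


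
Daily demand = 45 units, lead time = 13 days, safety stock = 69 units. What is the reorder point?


Formula: ROP = (Daily Demand * Lead Time) + Safety Stock
Demand during lead time = 45 * 13 = 585 units
ROP = 585 + 69 = 654 units

654 units


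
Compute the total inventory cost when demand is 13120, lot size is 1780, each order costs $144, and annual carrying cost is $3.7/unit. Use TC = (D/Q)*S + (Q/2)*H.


TC = 13120/1780 * 144 + 1780/2 * 3.7

$4354.39


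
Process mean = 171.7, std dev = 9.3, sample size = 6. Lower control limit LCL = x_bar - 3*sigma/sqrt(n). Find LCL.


LCL = 171.7 - 3 * 9.3 / sqrt(6)

160.31


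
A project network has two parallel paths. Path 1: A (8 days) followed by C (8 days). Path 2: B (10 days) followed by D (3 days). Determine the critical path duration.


Path 1 = 8 + 8 = 16 days
Path 2 = 10 + 3 = 13 days
Duration = max(16, 13) = 16 days

16 days


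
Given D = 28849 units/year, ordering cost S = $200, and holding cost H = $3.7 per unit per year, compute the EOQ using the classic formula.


Formula: EOQ = sqrt(2 * D * S / H)
Numerator: 2 * 28849 * 200 = 11539600
2DS/H = 11539600 / 3.7 = 3118810.8
EOQ = sqrt(3118810.8) = 1766.0 units

1766.0 units


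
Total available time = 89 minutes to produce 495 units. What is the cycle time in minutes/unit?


Formula: CT = Available Time / Number of Units
CT = 89 min / 495 units
CT = 0.18 min/unit

0.18 min/unit


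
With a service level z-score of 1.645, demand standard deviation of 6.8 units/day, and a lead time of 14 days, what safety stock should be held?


Formula: SS = z * sigma_d * sqrt(LT)
sqrt(LT) = sqrt(14) = 3.7417
SS = 1.645 * 6.8 * 3.7417
SS = 41.9 units

41.9 units


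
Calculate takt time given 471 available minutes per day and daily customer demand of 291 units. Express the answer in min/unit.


Formula: Takt Time = Available Production Time / Customer Demand
Takt = 471 min/day / 291 units/day
Takt = 1.62 min/unit

1.62 min/unit


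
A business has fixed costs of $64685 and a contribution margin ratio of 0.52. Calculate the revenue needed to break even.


Formula: BER = Fixed Costs / Contribution Margin Ratio
BER = $64685 / 0.52
BER = $124394.23 (to the nearest cent)

$124394.23


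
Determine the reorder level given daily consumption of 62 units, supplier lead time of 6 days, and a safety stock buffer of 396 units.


Formula: ROP = (Daily Demand * Lead Time) + Safety Stock
Demand during lead time = 62 * 6 = 372 units
ROP = 372 + 396 = 768 units

768 units


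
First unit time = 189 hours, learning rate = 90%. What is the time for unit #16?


Formula: T_n = T_1 * (learning_rate)^(log2(n)) where learning_rate = rate/100
Doublings = log2(16) = 4
T_n = 189 * 0.9^4
T_n = 189 * 0.6561 = 124.0 hours

124.0 hours


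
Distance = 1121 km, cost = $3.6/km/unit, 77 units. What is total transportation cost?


TC = dist * cost * units = 1121 * 3.6 * 77 = $310741.20

$310741.20


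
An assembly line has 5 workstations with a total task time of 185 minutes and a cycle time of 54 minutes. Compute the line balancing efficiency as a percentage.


Formula: Efficiency = Sum of Task Times / (N_stations * CT) * 100
Total station capacity = 5 stations * 54 min = 270 min
Efficiency = 185 / 270 * 100 = 68.5%

68.5%


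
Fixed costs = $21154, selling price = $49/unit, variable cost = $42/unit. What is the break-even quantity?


Formula: BEQ = Fixed Costs / (Price - Variable Cost)
Contribution margin = $49 - $42 = $7/unit
BEQ = ceil($21154 / $7/unit) = ceil(3022.0) = 3022 units

3022 units


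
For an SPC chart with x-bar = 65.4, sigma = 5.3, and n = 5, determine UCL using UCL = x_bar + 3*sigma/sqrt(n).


UCL = 65.4 + 3 * 5.3 / sqrt(5)

72.51


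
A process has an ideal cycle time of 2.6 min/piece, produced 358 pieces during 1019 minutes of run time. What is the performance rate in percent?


Formula: Performance = (Ideal CT * Total Count) / Run Time * 100
Ideal output time = 2.6 * 358 = 930.8 min
Performance = 930.8 / 1019 * 100 = 91.3%

91.3%


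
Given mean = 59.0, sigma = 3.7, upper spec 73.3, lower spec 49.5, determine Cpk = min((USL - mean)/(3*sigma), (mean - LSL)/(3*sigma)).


Cpu = (73.3 - 59.0) / (3 * 3.7) = 1.29
Cpl = (59.0 - 49.5) / (3 * 3.7) = 0.86
Cpk = min(1.29, 0.86) = 0.86

0.86


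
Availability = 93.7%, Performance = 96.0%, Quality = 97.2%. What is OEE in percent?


Formula: OEE = Availability * Performance * Quality / 10000
A * P = 93.7% * 96.0% / 100 = 89.95%
OEE = 89.95% * 97.2% / 100 = 87.4%

87.4%


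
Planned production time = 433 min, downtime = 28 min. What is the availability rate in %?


Formula: Availability = (Planned Time - Downtime) / Planned Time * 100
Uptime = 433 - 28 = 405 min
Availability = 405 / 433 * 100 = 93.5%

93.5%


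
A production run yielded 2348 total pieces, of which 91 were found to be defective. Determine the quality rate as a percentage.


Formula: Quality Rate = Good Pieces / Total Pieces * 100
Good pieces = 2348 - 91 = 2257
QR = 2257 / 2348 * 100 = 96.1%

96.1%


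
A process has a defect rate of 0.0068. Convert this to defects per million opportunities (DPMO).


DPMO = defect_rate * 1000000 = 0.0068 * 1000000

6800


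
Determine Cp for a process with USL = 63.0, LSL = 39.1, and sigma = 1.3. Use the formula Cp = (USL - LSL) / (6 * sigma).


Cp = (63.0 - 39.1) / (6 * 1.3)

3.06


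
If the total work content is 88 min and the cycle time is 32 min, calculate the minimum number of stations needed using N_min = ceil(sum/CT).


Formula: N_min = ceil(Sum of Task Times / Cycle Time)
N_min = ceil(88 min / 32 min) = ceil(2.75)
N_min = 3 stations

3


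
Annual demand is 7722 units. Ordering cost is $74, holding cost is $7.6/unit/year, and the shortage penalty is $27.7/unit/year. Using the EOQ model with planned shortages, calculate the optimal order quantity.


Formula: EOQ* = sqrt(2DS/H) * sqrt((H+P)/P)
Base EOQ = sqrt(2*7722*74/7.6) = 387.78 units
Correction = sqrt((7.6+27.7)/27.7) = 1.12888
EOQ* = 387.78 * 1.12888 = 437.8 units

437.8 units


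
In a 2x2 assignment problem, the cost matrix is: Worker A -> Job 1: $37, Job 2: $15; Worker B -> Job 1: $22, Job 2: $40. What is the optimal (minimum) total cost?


Option 1: A->1 + B->2 = $37 + $40 = $77
Option 2: A->2 + B->1 = $15 + $22 = $37
Min cost = min($77, $37) = $37

$37


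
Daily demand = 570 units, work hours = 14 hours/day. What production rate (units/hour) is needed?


Formula: Production Rate = Daily Demand / Available Hours
Rate = 570 units/day / 14 hours/day
Rate = 40.7 units/hour

40.7 units/hour


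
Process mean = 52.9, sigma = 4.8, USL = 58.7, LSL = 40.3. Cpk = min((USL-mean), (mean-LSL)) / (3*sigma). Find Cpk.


Cpu = (58.7 - 52.9) / (3 * 4.8) = 0.4
Cpl = (52.9 - 40.3) / (3 * 4.8) = 0.88
Cpk = min(0.4, 0.88) = 0.4

0.4


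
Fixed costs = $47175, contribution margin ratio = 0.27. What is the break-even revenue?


Formula: BER = Fixed Costs / Contribution Margin Ratio
BER = $47175 / 0.27
BER = $174722.22 (to the nearest cent)

$174722.22


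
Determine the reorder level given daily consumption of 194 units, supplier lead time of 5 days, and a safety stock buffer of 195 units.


Formula: ROP = (Daily Demand * Lead Time) + Safety Stock
Demand during lead time = 194 * 5 = 970 units
ROP = 970 + 195 = 1165 units

1165 units


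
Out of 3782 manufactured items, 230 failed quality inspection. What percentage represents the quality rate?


Formula: Quality Rate = Good Pieces / Total Pieces * 100
Good pieces = 3782 - 230 = 3552
QR = 3552 / 3782 * 100 = 93.9%

93.9%


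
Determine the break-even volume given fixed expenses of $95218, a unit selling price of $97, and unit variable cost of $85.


Formula: BEQ = Fixed Costs / (Price - Variable Cost)
Contribution margin = $97 - $85 = $12/unit
BEQ = ceil($95218 / $12/unit) = ceil(7934.83) = 7935 units

7935 units


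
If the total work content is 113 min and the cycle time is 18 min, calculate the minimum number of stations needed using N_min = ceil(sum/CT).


Formula: N_min = ceil(Sum of Task Times / Cycle Time)
N_min = ceil(113 min / 18 min) = ceil(6.2778)
N_min = 7 stations

7


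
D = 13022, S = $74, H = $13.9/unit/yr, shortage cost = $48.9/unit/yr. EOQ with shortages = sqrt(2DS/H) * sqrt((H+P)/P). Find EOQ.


Formula: EOQ* = sqrt(2DS/H) * sqrt((H+P)/P)
Base EOQ = sqrt(2*13022*74/13.9) = 372.36 units
Correction = sqrt((13.9+48.9)/48.9) = 1.13325
EOQ* = 372.36 * 1.13325 = 422.0 units

422.0 units


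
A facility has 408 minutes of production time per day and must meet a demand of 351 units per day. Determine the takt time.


Formula: Takt Time = Available Production Time / Customer Demand
Takt = 408 min/day / 351 units/day
Takt = 1.16 min/unit

1.16 min/unit


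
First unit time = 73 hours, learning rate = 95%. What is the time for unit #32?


Formula: T_n = T_1 * (learning_rate)^(log2(n)) where learning_rate = rate/100
Doublings = log2(32) = 5
T_n = 73 * 0.95^5
T_n = 73 * 0.7738 = 56.5 hours

56.5 hours


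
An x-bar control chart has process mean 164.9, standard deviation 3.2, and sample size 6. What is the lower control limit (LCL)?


LCL = 164.9 - 3 * 3.2 / sqrt(6)

160.98


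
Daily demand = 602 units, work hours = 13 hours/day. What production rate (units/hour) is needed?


Formula: Production Rate = Daily Demand / Available Hours
Rate = 602 units/day / 13 hours/day
Rate = 46.3 units/hour

46.3 units/hour


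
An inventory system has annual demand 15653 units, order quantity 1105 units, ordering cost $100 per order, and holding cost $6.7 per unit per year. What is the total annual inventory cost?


TC = 15653/1105 * 100 + 1105/2 * 6.7

$5118.31


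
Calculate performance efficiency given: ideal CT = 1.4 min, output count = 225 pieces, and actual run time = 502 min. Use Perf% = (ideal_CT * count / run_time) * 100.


Formula: Performance = (Ideal CT * Total Count) / Run Time * 100
Ideal output time = 1.4 * 225 = 315.0 min
Performance = 315.0 / 502 * 100 = 62.7%

62.7%


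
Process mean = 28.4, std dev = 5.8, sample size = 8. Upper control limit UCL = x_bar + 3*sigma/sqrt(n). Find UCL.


UCL = 28.4 + 3 * 5.8 / sqrt(8)

34.55


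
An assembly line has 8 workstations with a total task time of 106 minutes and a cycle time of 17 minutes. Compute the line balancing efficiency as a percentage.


Formula: Efficiency = Sum of Task Times / (N_stations * CT) * 100
Total station capacity = 8 stations * 17 min = 136 min
Efficiency = 106 / 136 * 100 = 77.9%

77.9%


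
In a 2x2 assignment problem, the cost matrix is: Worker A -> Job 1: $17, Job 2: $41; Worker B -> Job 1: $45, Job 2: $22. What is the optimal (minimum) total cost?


Option 1: A->1 + B->2 = $17 + $22 = $39
Option 2: A->2 + B->1 = $41 + $45 = $86
Min cost = min($39, $86) = $39

$39


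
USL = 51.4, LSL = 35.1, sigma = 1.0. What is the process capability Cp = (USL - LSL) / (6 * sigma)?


Cp = (51.4 - 35.1) / (6 * 1.0)

2.72


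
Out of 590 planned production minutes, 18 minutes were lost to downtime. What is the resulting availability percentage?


Formula: Availability = (Planned Time - Downtime) / Planned Time * 100
Uptime = 590 - 18 = 572 min
Availability = 572 / 590 * 100 = 96.9%

96.9%


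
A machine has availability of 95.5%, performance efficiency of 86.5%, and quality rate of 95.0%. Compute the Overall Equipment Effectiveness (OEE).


Formula: OEE = Availability * Performance * Quality / 10000
A * P = 95.5% * 86.5% / 100 = 82.61%
OEE = 82.61% * 95.0% / 100 = 78.5%

78.5%


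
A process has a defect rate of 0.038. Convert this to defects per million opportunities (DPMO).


DPMO = defect_rate * 1000000 = 0.038 * 1000000

38000


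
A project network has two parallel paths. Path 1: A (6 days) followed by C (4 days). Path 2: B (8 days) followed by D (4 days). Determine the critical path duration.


Path 1 = 6 + 4 = 10 days
Path 2 = 8 + 4 = 12 days
Duration = max(10, 12) = 12 days

12 days


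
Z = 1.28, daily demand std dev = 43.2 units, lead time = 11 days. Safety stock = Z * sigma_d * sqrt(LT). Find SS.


Formula: SS = z * sigma_d * sqrt(LT)
sqrt(LT) = sqrt(11) = 3.3166
SS = 1.28 * 43.2 * 3.3166
SS = 183.4 units

183.4 units


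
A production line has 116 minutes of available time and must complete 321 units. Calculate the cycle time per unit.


Formula: CT = Available Time / Number of Units
CT = 116 min / 321 units
CT = 0.36 min/unit

0.36 min/unit


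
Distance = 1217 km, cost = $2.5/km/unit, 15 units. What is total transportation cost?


TC = dist * cost * units = 1217 * 2.5 * 15 = $45637.50

$45637.50


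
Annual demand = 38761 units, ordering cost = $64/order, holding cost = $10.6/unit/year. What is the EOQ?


Formula: EOQ = sqrt(2 * D * S / H)
Numerator: 2 * 38761 * 64 = 4961408
2DS/H = 4961408 / 10.6 = 468057.4
EOQ = sqrt(468057.4) = 684.1 units

684.1 units


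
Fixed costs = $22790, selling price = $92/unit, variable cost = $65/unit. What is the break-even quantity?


Formula: BEQ = Fixed Costs / (Price - Variable Cost)
Contribution margin = $92 - $65 = $27/unit
BEQ = ceil($22790 / $27/unit) = ceil(844.07) = 845 units

845 units


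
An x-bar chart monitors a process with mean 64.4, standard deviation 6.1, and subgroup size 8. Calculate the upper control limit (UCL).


UCL = 64.4 + 3 * 6.1 / sqrt(8)

70.87


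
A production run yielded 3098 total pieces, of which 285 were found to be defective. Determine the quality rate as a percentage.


Formula: Quality Rate = Good Pieces / Total Pieces * 100
Good pieces = 3098 - 285 = 2813
QR = 2813 / 3098 * 100 = 90.8%

90.8%


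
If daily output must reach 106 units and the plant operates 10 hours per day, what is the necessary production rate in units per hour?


Formula: Production Rate = Daily Demand / Available Hours
Rate = 106 units/day / 10 hours/day
Rate = 10.6 units/hour

10.6 units/hour


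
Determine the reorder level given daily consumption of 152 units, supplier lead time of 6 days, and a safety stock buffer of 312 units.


Formula: ROP = (Daily Demand * Lead Time) + Safety Stock
Demand during lead time = 152 * 6 = 912 units
ROP = 912 + 312 = 1224 units

1224 units


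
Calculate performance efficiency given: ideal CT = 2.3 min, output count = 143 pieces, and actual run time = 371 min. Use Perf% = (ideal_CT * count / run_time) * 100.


Formula: Performance = (Ideal CT * Total Count) / Run Time * 100
Ideal output time = 2.3 * 143 = 328.9 min
Performance = 328.9 / 371 * 100 = 88.7%

88.7%


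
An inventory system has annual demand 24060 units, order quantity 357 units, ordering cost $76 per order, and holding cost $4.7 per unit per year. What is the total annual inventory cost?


TC = 24060/357 * 76 + 357/2 * 4.7

$5960.97


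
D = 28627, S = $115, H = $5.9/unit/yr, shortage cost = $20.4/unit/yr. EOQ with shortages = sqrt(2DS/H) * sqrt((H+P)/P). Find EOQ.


Formula: EOQ* = sqrt(2DS/H) * sqrt((H+P)/P)
Base EOQ = sqrt(2*28627*115/5.9) = 1056.39 units
Correction = sqrt((5.9+20.4)/20.4) = 1.13544
EOQ* = 1056.39 * 1.13544 = 1199.5 units

1199.5 units


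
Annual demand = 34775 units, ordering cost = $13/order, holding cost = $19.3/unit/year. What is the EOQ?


Formula: EOQ = sqrt(2 * D * S / H)
Numerator: 2 * 34775 * 13 = 904150
2DS/H = 904150 / 19.3 = 46847.2
EOQ = sqrt(46847.2) = 216.4 units

216.4 units


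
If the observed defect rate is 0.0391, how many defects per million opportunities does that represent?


DPMO = defect_rate * 1000000 = 0.0391 * 1000000

39100


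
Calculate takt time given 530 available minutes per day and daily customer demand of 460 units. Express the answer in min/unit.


Formula: Takt Time = Available Production Time / Customer Demand
Takt = 530 min/day / 460 units/day
Takt = 1.15 min/unit

1.15 min/unit


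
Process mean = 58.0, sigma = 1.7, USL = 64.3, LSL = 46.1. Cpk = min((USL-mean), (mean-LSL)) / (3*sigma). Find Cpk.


Cpu = (64.3 - 58.0) / (3 * 1.7) = 1.24
Cpl = (58.0 - 46.1) / (3 * 1.7) = 2.33
Cpk = min(1.24, 2.33) = 1.24

1.24


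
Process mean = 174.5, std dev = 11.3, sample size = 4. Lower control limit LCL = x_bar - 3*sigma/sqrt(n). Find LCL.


LCL = 174.5 - 3 * 11.3 / sqrt(4)

157.55


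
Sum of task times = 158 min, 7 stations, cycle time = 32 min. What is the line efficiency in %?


Formula: Efficiency = Sum of Task Times / (N_stations * CT) * 100
Total station capacity = 7 stations * 32 min = 224 min
Efficiency = 158 / 224 * 100 = 70.5%

70.5%


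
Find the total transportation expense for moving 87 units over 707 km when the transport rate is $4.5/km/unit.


TC = dist * cost * units = 707 * 4.5 * 87 = $276790.50

$276790.50


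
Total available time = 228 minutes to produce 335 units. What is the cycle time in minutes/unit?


Formula: CT = Available Time / Number of Units
CT = 228 min / 335 units
CT = 0.68 min/unit

0.68 min/unit


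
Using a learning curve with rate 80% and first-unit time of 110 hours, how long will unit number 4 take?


Formula: T_n = T_1 * (learning_rate)^(log2(n)) where learning_rate = rate/100
Doublings = log2(4) = 2
T_n = 110 * 0.8^2
T_n = 110 * 0.64 = 70.4 hours

70.4 hours


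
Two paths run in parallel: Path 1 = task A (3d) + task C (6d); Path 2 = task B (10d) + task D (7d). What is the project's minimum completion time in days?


Path 1 = 3 + 6 = 9 days
Path 2 = 10 + 7 = 17 days
Duration = max(9, 17) = 17 days

17 days


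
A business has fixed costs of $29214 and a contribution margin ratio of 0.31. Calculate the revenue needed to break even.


Formula: BER = Fixed Costs / Contribution Margin Ratio
BER = $29214 / 0.31
BER = $94238.71 (to the nearest cent)

$94238.71


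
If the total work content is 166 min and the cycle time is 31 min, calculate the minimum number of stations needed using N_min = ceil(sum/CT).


Formula: N_min = ceil(Sum of Task Times / Cycle Time)
N_min = ceil(166 min / 31 min) = ceil(5.3548)
N_min = 6 stations

6


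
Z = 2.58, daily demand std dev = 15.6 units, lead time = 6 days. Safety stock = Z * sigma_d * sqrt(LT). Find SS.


Formula: SS = z * sigma_d * sqrt(LT)
sqrt(LT) = sqrt(6) = 2.4495
SS = 2.58 * 15.6 * 2.4495
SS = 98.6 units

98.6 units


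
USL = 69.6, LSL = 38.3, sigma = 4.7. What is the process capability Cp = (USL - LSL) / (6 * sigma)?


Cp = (69.6 - 38.3) / (6 * 4.7)

1.11


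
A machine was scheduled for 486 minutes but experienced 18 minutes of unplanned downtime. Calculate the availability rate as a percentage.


Formula: Availability = (Planned Time - Downtime) / Planned Time * 100
Uptime = 486 - 18 = 468 min
Availability = 468 / 486 * 100 = 96.3%

96.3%


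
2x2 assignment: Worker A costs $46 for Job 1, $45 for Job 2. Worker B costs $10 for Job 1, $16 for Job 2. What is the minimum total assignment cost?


Option 1: A->1 + B->2 = $46 + $16 = $62
Option 2: A->2 + B->1 = $45 + $10 = $55
Min cost = min($62, $55) = $55

$55


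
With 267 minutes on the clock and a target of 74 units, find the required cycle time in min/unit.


Formula: CT = Available Time / Number of Units
CT = 267 min / 74 units
CT = 3.61 min/unit

3.61 min/unit


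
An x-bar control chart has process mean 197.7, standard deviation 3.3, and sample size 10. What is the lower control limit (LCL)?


LCL = 197.7 - 3 * 3.3 / sqrt(10)

194.57


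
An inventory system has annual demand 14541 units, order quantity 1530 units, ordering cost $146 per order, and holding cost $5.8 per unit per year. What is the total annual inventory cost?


TC = 14541/1530 * 146 + 1530/2 * 5.8

$5824.57


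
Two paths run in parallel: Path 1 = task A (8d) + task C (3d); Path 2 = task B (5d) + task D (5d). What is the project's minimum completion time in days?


Path 1 = 8 + 3 = 11 days
Path 2 = 5 + 5 = 10 days
Duration = max(11, 10) = 11 days

11 days


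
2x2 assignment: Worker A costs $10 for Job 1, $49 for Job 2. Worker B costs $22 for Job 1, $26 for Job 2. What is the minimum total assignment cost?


Option 1: A->1 + B->2 = $10 + $26 = $36
Option 2: A->2 + B->1 = $49 + $22 = $71
Min cost = min($36, $71) = $36

$36


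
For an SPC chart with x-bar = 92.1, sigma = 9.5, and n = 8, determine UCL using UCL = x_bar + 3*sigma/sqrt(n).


UCL = 92.1 + 3 * 9.5 / sqrt(8)

102.18


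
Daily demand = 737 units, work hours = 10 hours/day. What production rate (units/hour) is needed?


Formula: Production Rate = Daily Demand / Available Hours
Rate = 737 units/day / 10 hours/day
Rate = 73.7 units/hour

73.7 units/hour


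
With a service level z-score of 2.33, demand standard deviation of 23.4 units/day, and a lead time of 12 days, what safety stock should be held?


Formula: SS = z * sigma_d * sqrt(LT)
sqrt(LT) = sqrt(12) = 3.4641
SS = 2.33 * 23.4 * 3.4641
SS = 188.9 units

188.9 units


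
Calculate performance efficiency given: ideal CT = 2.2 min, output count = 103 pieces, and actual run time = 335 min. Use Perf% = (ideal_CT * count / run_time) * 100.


Formula: Performance = (Ideal CT * Total Count) / Run Time * 100
Ideal output time = 2.2 * 103 = 226.6 min
Performance = 226.6 / 335 * 100 = 67.6%

67.6%


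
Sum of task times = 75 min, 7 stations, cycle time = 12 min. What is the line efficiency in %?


Formula: Efficiency = Sum of Task Times / (N_stations * CT) * 100
Total station capacity = 7 stations * 12 min = 84 min
Efficiency = 75 / 84 * 100 = 89.3%

89.3%


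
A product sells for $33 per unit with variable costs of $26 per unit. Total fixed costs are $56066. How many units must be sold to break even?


Formula: BEQ = Fixed Costs / (Price - Variable Cost)
Contribution margin = $33 - $26 = $7/unit
BEQ = ceil($56066 / $7/unit) = ceil(8009.43) = 8010 units

8010 units


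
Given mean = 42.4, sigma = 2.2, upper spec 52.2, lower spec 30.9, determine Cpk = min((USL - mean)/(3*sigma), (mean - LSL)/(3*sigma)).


Cpu = (52.2 - 42.4) / (3 * 2.2) = 1.48
Cpl = (42.4 - 30.9) / (3 * 2.2) = 1.74
Cpk = min(1.48, 1.74) = 1.48

1.48


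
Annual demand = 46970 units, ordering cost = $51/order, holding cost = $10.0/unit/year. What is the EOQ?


Formula: EOQ = sqrt(2 * D * S / H)
Numerator: 2 * 46970 * 51 = 4790940
2DS/H = 4790940 / 10.0 = 479094.0
EOQ = sqrt(479094.0) = 692.2 units

692.2 units


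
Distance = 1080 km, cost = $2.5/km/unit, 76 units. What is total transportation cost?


TC = dist * cost * units = 1080 * 2.5 * 76 = $205200.00

$205200.00


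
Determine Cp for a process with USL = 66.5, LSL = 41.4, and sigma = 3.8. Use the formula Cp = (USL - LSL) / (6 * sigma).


Cp = (66.5 - 41.4) / (6 * 3.8)

1.1


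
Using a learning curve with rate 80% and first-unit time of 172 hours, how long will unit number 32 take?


Formula: T_n = T_1 * (learning_rate)^(log2(n)) where learning_rate = rate/100
Doublings = log2(32) = 5
T_n = 172 * 0.8^5
T_n = 172 * 0.3277 = 56.4 hours

56.4 hours


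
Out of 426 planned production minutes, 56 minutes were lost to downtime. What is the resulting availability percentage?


Formula: Availability = (Planned Time - Downtime) / Planned Time * 100
Uptime = 426 - 56 = 370 min
Availability = 370 / 426 * 100 = 86.9%

86.9%


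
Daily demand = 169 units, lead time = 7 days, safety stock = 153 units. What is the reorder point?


Formula: ROP = (Daily Demand * Lead Time) + Safety Stock
Demand during lead time = 169 * 7 = 1183 units
ROP = 1183 + 153 = 1336 units

1336 units


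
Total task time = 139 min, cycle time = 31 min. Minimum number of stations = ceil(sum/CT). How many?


Formula: N_min = ceil(Sum of Task Times / Cycle Time)
N_min = ceil(139 min / 31 min) = ceil(4.4839)
N_min = 5 stations

5


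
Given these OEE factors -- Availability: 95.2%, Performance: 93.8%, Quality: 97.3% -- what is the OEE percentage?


Formula: OEE = Availability * Performance * Quality / 10000
A * P = 95.2% * 93.8% / 100 = 89.3%
OEE = 89.3% * 97.3% / 100 = 86.9%

86.9%
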